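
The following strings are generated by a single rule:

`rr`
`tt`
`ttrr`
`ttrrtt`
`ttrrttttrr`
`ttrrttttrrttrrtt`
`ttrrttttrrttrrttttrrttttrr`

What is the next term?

Each term (from the third on) is the previous term followed by the one before it: term 3 = tt·rr = ttrr.
Continuing: ttrrttttrrttrrttttrrttttrr · ttrrttttrrttrrtt gives term 8.

ttrrttttrrttrrttttrrttttrrttrrttttrrttrrtt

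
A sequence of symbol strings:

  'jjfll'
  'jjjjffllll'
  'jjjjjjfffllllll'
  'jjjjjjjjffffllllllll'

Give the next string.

Each string has the form j^{2n} f^{n} l^{2n} (n = 1, 2, …).
Setting n = 5 gives 10, 5, 10 characters in each block.

jjjjjjjjjjfffffllllllllll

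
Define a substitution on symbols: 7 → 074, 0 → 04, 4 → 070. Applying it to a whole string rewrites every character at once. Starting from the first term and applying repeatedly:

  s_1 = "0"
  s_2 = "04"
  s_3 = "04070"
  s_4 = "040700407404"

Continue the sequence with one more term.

Rewriting each symbol of 040700407404: 0→04, 4→070, 0→04, 7→074, 0→04, 0→04, 4→070, 0→04, 7→074, 4→070, 0→04, 4→070, which concatenates to 04 070 04 074 04 04 070 04 074 070 04 070.

040700407404040700407407004070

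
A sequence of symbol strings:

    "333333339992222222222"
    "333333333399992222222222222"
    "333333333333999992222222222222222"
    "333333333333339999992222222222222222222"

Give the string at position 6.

333333333333333333999999992222222222222222222222222

Reading off run lengths: 3 runs 8, 10, 12, 14; 9 runs 3, 4, 5, 6; 2 runs 10, 13, 16, 19 — each is linear in n, where the shown terms are n = 3, 4, 5, 6.
Setting n = 8 gives 18, 8, 25 characters in each block.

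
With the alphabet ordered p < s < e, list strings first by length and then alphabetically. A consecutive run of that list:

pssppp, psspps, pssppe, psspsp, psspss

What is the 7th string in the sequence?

Stepping forward 2 times from psspss: psspss → psspse, then the target.

psspep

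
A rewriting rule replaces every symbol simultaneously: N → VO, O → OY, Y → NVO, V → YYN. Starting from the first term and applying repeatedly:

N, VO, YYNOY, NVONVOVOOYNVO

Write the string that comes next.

Rewriting the 13 symbols of NVONVOVOOYNVO one by one yields VO YYN OY VO YYN OY YYN OY OY NVO VO YYN OY; concatenated:

VOYYNOYVOYYNOYYYNOYOYNVOVOYYNOY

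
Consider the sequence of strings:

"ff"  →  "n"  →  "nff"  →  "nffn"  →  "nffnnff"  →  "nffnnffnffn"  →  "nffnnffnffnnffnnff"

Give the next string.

From term 3 onward, concatenate the last term with the second-to-last: n·ff = nff, nff·n = nffn, …
So term 8 is nffnnffnffnnffnnff·nffnnffnffn.

nffnnffnffnnffnnffnffnnffnffn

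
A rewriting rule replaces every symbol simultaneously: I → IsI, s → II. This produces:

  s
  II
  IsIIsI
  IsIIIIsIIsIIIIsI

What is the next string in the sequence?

IsIIIIsIIsIIsIIsIIIIsIIsIIIIsIIsIIsIIsIIIIsI

Replace each of the 16 characters of IsIIIIsIIsIIIIsI in place — IsI II IsI IsI IsI IsI II IsI IsI II IsI IsI IsI IsI II IsI — and concatenate.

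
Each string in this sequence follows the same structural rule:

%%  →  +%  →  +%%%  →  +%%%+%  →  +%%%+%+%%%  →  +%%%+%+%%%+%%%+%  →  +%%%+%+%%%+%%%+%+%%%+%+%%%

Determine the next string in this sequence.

+%%%+%+%%%+%%%+%+%%%+%+%%%+%%%+%+%%%+%%%+%

This is a Fibonacci-style word recurrence s(k) = s(k−1)·s(k−2): e.g. +%·%% = +%%%.
Continuing: +%%%+%+%%%+%%%+%+%%%+%+%%% · +%%%+%+%%%+%%%+% gives term 8.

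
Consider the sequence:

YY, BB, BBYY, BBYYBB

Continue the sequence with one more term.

From term 3 onward, concatenate the last term with the second-to-last: BB·YY = BBYY, BBYY·BB = BBYYBB, …
So term 5 is BBYYBB·BBYY.

BBYYBBBBYY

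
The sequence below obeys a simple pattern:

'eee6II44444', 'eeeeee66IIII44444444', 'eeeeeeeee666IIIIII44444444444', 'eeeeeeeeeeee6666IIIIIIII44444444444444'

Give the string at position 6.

eeeeeeeeeeeeeeeeee666666IIIIIIIIIIII44444444444444444444

Each string has the form e^{3n} 6^{n} I^{2n} 4^{3n+2} (n = 1, 2, …).
For term 6, n = 6, so the run lengths are 18, 6, 12, 20.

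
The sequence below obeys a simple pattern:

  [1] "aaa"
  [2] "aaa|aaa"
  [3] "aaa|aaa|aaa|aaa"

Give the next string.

Every step duplicates the string with '|' between the halves.
Doubling aaa|aaa|aaa|aaa with '|' between the halves:

aaa|aaa|aaa|aaa|aaa|aaa|aaa|aaa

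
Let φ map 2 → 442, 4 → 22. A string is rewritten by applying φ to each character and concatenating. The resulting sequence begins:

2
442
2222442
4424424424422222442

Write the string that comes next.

22224422222442222244222224424424424424422222442

φ(4424424424422222442) expands symbol-by-symbol to 22 22 442 22 22 442 22 22 442 22 22 442 442 442 442 442 22 22 442; joining the 19 pieces gives the next term.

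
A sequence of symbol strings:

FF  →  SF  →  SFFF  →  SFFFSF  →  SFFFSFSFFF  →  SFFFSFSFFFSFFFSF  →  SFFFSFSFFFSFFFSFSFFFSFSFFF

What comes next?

This is a Fibonacci-style word recurrence s(k) = s(k−1)·s(k−2): e.g. SF·FF = SFFF.
So term 8 is SFFFSFSFFFSFFFSFSFFFSFSFFF·SFFFSFSFFFSFFFSF.

SFFFSFSFFFSFFFSFSFFFSFSFFFSFFFSFSFFFSFFFSF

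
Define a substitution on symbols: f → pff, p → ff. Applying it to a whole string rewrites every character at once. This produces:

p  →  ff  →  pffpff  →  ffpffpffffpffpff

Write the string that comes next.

pffpffffpffpffffpffpffpffpffffpffpffffpffpff

Replace each of the 16 characters of ffpffpffffpffpff in place — pff pff ff pff pff ff pff pff pff pff ff pff pff ff pff pff — and concatenate.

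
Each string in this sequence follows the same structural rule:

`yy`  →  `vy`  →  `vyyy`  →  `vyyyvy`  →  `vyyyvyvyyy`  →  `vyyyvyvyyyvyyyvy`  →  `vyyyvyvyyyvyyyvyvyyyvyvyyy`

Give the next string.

From term 3 onward, concatenate the last term with the second-to-last: vy·yy = vyyy, vyyy·vy = vyyyvy, …
So term 8 is vyyyvyvyyyvyyyvyvyyyvyvyyy·vyyyvyvyyyvyyyvy.

vyyyvyvyyyvyyyvyvyyyvyvyyyvyyyvyvyyyvyyyvy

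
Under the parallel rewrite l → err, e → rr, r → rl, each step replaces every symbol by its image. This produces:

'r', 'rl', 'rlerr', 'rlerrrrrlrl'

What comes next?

Rewriting each symbol of rlerrrrrlrl: r→rl, l→err, e→rr, r→rl, r→rl, r→rl, r→rl, r→rl, l→err, r→rl, l→err, which concatenates to rl err rr rl rl rl rl rl err rl err.

rlerrrrrlrlrlrlrlerrrlerr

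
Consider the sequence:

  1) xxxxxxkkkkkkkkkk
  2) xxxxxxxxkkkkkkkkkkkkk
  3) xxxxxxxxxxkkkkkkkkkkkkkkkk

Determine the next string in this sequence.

xxxxxxxxxxxxkkkkkkkkkkkkkkkkkkk

The n-th term is 2n x's then 3n+1 k's, where the shown terms are n = 3, 4, 5.
Setting n = 6 gives 12, 19 characters in each block.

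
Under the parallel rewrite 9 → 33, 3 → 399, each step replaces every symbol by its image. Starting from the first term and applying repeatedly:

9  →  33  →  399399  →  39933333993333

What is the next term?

39933333993993993993993333399399399399

φ(39933333993333) expands symbol-by-symbol to 399 33 33 399 399 399 399 399 33 33 399 399 399 399; joining the 14 pieces gives the next term.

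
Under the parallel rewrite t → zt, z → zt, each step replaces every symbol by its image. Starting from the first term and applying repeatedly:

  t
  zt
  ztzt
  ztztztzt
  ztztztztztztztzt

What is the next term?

ztztztztztztztztztztztztztztztzt

Applying the rule to each of the 16 symbols of ztztztztztztztzt gives the pieces zt zt zt zt zt zt zt zt zt zt zt zt zt zt zt zt, which concatenate to the answer.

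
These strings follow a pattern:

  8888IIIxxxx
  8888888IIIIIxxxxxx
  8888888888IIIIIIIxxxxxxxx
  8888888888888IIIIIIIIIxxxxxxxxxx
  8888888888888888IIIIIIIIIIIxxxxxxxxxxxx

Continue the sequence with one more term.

Reading off run lengths: 8 runs 4, 7, 10, 13, 16; I runs 3, 5, 7, 9, 11; x runs 4, 6, 8, 10, 12 — each is linear in n (n = 1, 2, …).
For the next term, n = 6, so the run lengths are 19, 13, 14.

8888888888888888888IIIIIIIIIIIIIxxxxxxxxxxxxxx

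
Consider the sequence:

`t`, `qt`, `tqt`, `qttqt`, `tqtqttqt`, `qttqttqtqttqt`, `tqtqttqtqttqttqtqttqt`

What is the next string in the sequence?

From term 3 onward, concatenate the second-to-last term with the last: t·qt = tqt, qt·tqt = qttqt, …
The next term joins qttqttqtqttqt and tqtqttqtqttqttqtqttqt.

qttqttqtqttqttqtqttqtqttqttqtqttqt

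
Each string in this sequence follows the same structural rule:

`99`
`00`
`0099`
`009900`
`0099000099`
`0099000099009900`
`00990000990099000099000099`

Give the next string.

This is a Fibonacci-style word recurrence s(k) = s(k−1)·s(k−2): e.g. 00·99 = 0099.
The next term joins 00990000990099000099000099 and 0099000099009900.

009900009900990000990000990099000099009900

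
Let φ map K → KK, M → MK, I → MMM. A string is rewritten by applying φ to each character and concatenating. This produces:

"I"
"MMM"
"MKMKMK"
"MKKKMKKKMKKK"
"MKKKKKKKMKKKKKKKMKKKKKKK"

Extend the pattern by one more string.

MKKKKKKKKKKKKKKKMKKKKKKKKKKKKKKKMKKKKKKKKKKKKKKK

Replace each of the 24 characters of MKKKKKKKMKKKKKKKMKKKKKKK in place — MK KK KK KK KK KK KK KK MK KK KK KK KK KK KK KK MK KK KK KK KK KK KK KK — and concatenate.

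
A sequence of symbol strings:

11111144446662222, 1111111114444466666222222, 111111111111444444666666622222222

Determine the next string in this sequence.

The n-th term is 3n 1's then n+2 4's then 2n-1 6's then 2n 2's, where the shown terms are n = 2, 3, 4.
At n = 5 the blocks have lengths 15, 7, 9, 10.

11111111111111144444446666666662222222222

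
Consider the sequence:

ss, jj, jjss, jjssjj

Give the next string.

From term 3 onward, concatenate the last term with the second-to-last: jj·ss = jjss, jjss·jj = jjssjj, …
The next term joins jjssjj and jjss.

jjssjjjjss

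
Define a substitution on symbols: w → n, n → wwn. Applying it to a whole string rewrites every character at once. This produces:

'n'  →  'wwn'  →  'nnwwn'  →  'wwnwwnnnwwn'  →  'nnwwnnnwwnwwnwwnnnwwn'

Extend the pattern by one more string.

Rewriting the 21 symbols of nnwwnnnwwnwwnwwnnnwwn one by one yields wwn wwn n n wwn wwn wwn n n wwn n n wwn n n wwn wwn wwn n n wwn; concatenated:

wwnwwnnnwwnwwnwwnnnwwnnnwwnnnwwnwwnwwnnnwwn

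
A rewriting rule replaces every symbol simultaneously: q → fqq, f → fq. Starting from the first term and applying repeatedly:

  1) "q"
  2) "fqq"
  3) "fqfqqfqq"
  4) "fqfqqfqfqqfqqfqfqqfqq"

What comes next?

fqfqqfqfqqfqqfqfqqfqfqqfqqfqfqqfqqfqfqqfqfqqfqqfqfqqfqq

Applying the rule to each of the 21 symbols of fqfqqfqfqqfqqfqfqqfqq gives the pieces fq fqq fq fqq fqq fq fqq fq fqq fqq fq fqq fqq fq fqq fq fqq fqq fq fqq fqq, which concatenate to the answer.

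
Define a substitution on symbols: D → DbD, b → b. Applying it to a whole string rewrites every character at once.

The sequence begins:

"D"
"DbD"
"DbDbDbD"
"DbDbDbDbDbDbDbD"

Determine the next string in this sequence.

DbDbDbDbDbDbDbDbDbDbDbDbDbDbDbD

Applying the rule to each of the 15 symbols of DbDbDbDbDbDbDbD gives the pieces DbD b DbD b DbD b DbD b DbD b DbD b DbD b DbD, which concatenate to the answer.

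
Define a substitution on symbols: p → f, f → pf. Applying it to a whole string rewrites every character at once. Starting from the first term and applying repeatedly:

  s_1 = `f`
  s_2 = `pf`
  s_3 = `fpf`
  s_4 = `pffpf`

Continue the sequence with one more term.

fpfpffpf

Expanding pffpf: p→f, f→pf, f→pf, p→f, f→pf. Concatenated: f pf pf f pf.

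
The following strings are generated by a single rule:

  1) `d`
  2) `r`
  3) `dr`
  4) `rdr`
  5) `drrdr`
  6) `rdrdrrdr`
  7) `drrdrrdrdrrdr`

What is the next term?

From term 3 onward, concatenate the second-to-last term with the last: d·r = dr, r·dr = rdr, …
Continuing: rdrdrrdr · drrdrrdrdrrdr gives term 8.

rdrdrrdrdrrdrrdrdrrdr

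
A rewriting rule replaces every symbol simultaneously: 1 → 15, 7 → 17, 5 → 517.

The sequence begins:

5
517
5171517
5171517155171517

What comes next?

5171517155171517155175171517155171517

Replace each of the 16 characters of 5171517155171517 in place — 517 15 17 15 517 15 17 15 517 517 15 17 15 517 15 17 — and concatenate.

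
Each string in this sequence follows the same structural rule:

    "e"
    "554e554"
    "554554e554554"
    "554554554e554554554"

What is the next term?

554554554554e554554554554

s(k+1) = 554·s(k)·554, so each term gains 554 as a prefix and 554 as a suffix.
So the next term is 554·554554554e554554554·554.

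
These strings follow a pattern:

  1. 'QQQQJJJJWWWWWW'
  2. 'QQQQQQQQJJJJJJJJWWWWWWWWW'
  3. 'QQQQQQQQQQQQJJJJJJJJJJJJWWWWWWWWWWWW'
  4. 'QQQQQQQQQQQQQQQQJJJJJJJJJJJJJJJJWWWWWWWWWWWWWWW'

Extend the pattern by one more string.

QQQQQQQQQQQQQQQQQQQQJJJJJJJJJJJJJJJJJJJJWWWWWWWWWWWWWWWWWW

Each string has the form Q^{4n} J^{4n} W^{3n+3} (n = 1, 2, …).
Setting n = 5 gives 20, 20, 18 characters in each block.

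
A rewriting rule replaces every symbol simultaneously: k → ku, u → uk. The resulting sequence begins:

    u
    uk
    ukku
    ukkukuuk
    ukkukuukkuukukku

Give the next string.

ukkukuukkuukukkukuukukkuukkukuuk

Applying the rule to each of the 16 symbols of ukkukuukkuukukku gives the pieces uk ku ku uk ku uk uk ku ku uk uk ku uk ku ku uk, which concatenate to the answer.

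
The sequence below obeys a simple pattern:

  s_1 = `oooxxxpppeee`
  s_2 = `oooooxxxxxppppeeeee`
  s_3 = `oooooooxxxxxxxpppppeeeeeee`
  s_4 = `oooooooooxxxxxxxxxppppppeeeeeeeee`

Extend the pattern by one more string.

Each string has the form o^{2n+1} x^{2n+1} p^{n+2} e^{2n+1} (n = 1, 2, …).
Setting n = 5 gives 11, 11, 7, 11 characters in each block.

oooooooooooxxxxxxxxxxxpppppppeeeeeeeeeee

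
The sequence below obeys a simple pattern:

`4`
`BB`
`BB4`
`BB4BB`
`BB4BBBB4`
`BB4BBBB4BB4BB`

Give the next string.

This is a Fibonacci-style word recurrence s(k) = s(k−1)·s(k−2): e.g. BB·4 = BB4.
Continuing: BB4BBBB4BB4BB · BB4BBBB4 gives term 7.

BB4BBBB4BB4BBBB4BBBB4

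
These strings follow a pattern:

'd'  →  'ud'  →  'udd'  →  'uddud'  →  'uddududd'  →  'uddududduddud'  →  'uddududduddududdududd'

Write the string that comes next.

Each term (from the third on) is the previous term followed by the one before it: term 3 = ud·d = udd.
Continuing: uddududduddududdududd · uddududduddud gives term 8.

uddududduddududdududduddududduddud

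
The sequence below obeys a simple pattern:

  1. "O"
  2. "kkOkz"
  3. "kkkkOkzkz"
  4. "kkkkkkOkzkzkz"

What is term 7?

Each term wraps the previous one in kk on the left and kz on the right.
From kkkkkkOkzkzkz, 3 further steps: kkkkkkOkzkzkz → kkkkkkkkOkzkzkzkz → kkkkkkkkkkOkzkzkzkzkz → (answer).

kkkkkkkkkkkkOkzkzkzkzkzkz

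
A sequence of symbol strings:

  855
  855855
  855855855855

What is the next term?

s(k+1) = s(k)·s(k) — each term doubles the last.
So the next term is two copies of 855855855855.

855855855855855855855855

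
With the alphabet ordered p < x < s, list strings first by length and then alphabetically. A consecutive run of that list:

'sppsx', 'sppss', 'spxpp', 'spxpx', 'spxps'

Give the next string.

The successor of spxps increments the rightmost position that isn't already s and resets every position after it to p.

spxxp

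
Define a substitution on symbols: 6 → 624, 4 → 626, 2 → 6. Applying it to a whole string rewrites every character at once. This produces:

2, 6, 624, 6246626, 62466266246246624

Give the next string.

φ(62466266246246624) expands symbol-by-symbol to 624 6 626 624 624 6 624 624 6 626 624 6 626 624 624 6 626; joining the 17 pieces gives the next term.

62466266246246624624662662466266246246626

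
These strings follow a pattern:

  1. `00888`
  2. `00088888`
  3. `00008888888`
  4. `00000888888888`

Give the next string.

00000088888888888

Each string has the form 0^{n} 8^{2n-1}, where the shown terms are n = 2, 3, 4, 5.
At n = 6 the blocks have lengths 6, 11.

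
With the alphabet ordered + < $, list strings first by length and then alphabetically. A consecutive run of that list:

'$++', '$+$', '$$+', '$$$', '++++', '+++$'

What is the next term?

Treat +++$ as a base-2 numeral over the given alphabet and add one, carrying through any trailing $'s.

++$+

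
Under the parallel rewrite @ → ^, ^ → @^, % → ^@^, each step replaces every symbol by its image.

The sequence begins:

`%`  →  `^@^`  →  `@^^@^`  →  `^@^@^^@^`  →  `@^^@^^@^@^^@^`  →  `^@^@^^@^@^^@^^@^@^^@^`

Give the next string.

@^^@^^@^@^^@^^@^@^^@^@^^@^^@^@^^@^

Applying the rule to each of the 21 symbols of ^@^@^^@^@^^@^^@^@^^@^ gives the pieces @^ ^ @^ ^ @^ @^ ^ @^ ^ @^ @^ ^ @^ @^ ^ @^ ^ @^ @^ ^ @^, which concatenate to the answer.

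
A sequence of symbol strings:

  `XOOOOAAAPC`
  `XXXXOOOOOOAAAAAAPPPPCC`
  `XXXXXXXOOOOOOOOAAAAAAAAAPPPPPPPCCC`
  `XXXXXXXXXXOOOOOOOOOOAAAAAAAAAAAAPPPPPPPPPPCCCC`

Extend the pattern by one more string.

Reading off run lengths: X runs 1, 4, 7, 10; O runs 4, 6, 8, 10; A runs 3, 6, 9, 12; P runs 1, 4, 7, 10; C runs 1, 2, 3, 4 — each is linear in n (n = 1, 2, …).
At n = 5 the blocks have lengths 13, 12, 15, 13, 5.

XXXXXXXXXXXXXOOOOOOOOOOOOAAAAAAAAAAAAAAAPPPPPPPPPPPPPCCCCC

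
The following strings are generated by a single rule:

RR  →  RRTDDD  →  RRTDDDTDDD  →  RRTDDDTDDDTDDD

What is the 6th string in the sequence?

RRTDDDTDDDTDDDTDDDTDDD

Every step adds TDDD to the end: s(k+1) = s(k)·TDDD.
From RRTDDDTDDDTDDD, 2 further steps: RRTDDDTDDDTDDD → RRTDDDTDDDTDDDTDDD → (answer).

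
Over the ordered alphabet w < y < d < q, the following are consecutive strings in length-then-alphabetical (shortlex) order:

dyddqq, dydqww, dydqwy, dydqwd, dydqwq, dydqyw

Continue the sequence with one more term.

Find the rightmost character of dydqyw below q, bump it to the next letter, and reset everything to its right to w.

dydqyy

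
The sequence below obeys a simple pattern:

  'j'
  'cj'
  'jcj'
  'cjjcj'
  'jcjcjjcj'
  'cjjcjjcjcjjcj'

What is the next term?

jcjcjjcjcjjcjjcjcjjcj

This is a Fibonacci-style word recurrence s(k) = s(k−2)·s(k−1): e.g. j·cj = jcj.
Continuing: jcjcjjcj · cjjcjjcjcjjcj gives term 7.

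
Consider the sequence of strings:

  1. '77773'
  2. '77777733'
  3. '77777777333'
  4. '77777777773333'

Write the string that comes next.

77777777777733333

Term n consists of 2n 7's, followed by n-1 3's, where the shown terms are n = 2, 3, 4, 5.
At n = 6 the blocks have lengths 12, 5.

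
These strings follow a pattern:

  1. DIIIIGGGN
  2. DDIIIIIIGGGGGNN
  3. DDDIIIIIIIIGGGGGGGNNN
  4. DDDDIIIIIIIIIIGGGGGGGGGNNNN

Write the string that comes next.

The n-th term is n D's then 2n+2 I's then 2n+1 G's then n N's (n = 1, 2, …).
At n = 5 the blocks have lengths 5, 12, 11, 5.

DDDDDIIIIIIIIIIIIGGGGGGGGGGGNNNNN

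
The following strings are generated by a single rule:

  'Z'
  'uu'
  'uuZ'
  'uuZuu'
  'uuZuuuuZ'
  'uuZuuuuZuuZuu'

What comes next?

uuZuuuuZuuZuuuuZuuuuZ

This is a Fibonacci-style word recurrence s(k) = s(k−1)·s(k−2): e.g. uu·Z = uuZ.
The next term joins uuZuuuuZuuZuu and uuZuuuuZ.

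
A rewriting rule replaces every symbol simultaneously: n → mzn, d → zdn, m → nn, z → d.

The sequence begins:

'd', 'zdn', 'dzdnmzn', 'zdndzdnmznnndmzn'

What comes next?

dzdnmznzdndzdnmznnndmznmznmznzdnnndmzn

φ(zdndzdnmznnndmzn) expands symbol-by-symbol to d zdn mzn zdn d zdn mzn nn d mzn mzn mzn zdn nn d mzn; joining the 16 pieces gives the next term.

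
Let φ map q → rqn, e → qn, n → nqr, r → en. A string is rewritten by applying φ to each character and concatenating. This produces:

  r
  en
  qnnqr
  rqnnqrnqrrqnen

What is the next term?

enrqnnqrnqrrqnennqrrqnenenrqnnqrqnnqr

Applying the rule to each of the 14 symbols of rqnnqrnqrrqnen gives the pieces en rqn nqr nqr rqn en nqr rqn en en rqn nqr qn nqr, which concatenate to the answer.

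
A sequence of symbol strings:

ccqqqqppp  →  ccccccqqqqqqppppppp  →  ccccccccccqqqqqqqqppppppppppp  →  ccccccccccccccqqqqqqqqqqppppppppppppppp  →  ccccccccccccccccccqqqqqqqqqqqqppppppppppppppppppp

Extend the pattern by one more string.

ccccccccccccccccccccccqqqqqqqqqqqqqqppppppppppppppppppppppp

Term n consists of 4n-2 c's, followed by 2n+2 q's, followed by 4n-1 p's (n = 1, 2, …).
For the next term, n = 6, so the run lengths are 22, 14, 23.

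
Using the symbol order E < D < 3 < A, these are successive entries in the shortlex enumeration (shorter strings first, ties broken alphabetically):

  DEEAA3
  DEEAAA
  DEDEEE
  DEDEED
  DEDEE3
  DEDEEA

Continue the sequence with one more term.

DEDEDE

The successor of DEDEEA increments the rightmost position that isn't already A and resets every position after it to E.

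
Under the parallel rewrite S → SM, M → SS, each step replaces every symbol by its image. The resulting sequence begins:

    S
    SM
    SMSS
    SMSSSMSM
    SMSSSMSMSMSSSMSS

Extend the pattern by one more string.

SMSSSMSMSMSSSMSSSMSSSMSMSMSSSMSM

φ(SMSSSMSMSMSSSMSS) expands symbol-by-symbol to SM SS SM SM SM SS SM SS SM SS SM SM SM SS SM SM; joining the 16 pieces gives the next term.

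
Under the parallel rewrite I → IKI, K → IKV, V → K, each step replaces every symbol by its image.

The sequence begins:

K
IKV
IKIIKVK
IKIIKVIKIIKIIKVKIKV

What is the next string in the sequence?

Rewriting the 19 symbols of IKIIKVIKIIKIIKVKIKV one by one yields IKI IKV IKI IKI IKV K IKI IKV IKI IKI IKV IKI IKI IKV K IKV IKI IKV K; concatenated:

IKIIKVIKIIKIIKVKIKIIKVIKIIKIIKVIKIIKIIKVKIKVIKIIKVK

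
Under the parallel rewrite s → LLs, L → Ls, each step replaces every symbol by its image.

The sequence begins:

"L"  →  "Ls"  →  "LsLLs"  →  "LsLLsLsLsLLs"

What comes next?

Apply φ to LsLLsLsLsLLs symbol by symbol: L→Ls, s→LLs, L→Ls, L→Ls, s→LLs, L→Ls, s→LLs, L→Ls, s→LLs, L→Ls, L→Ls, s→LLs; joined: Ls LLs Ls Ls LLs Ls LLs Ls LLs Ls Ls LLs.

LsLLsLsLsLLsLsLLsLsLLsLsLsLLs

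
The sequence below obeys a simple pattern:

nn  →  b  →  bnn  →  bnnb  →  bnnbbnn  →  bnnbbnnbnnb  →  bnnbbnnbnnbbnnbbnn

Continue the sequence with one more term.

From term 3 onward, concatenate the last term with the second-to-last: b·nn = bnn, bnn·b = bnnb, …
So term 8 is bnnbbnnbnnbbnnbbnn·bnnbbnnbnnb.

bnnbbnnbnnbbnnbbnnbnnbbnnbnnb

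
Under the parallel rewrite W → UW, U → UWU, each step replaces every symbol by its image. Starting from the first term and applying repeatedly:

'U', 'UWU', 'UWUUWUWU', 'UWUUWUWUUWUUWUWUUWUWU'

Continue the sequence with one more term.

Applying the rule to each of the 21 symbols of UWUUWUWUUWUUWUWUUWUWU gives the pieces UWU UW UWU UWU UW UWU UW UWU UWU UW UWU UWU UW UWU UW UWU UWU UW UWU UW UWU, which concatenate to the answer.

UWUUWUWUUWUUWUWUUWUWUUWUUWUWUUWUUWUWUUWUWUUWUUWUWUUWUWU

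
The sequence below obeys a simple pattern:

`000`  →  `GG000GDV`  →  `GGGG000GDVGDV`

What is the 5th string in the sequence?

GGGGGGGG000GDVGDVGDVGDV

Every step adds GG to the front and GDV to the end of the previous string.
From GGGG000GDVGDV, 2 further steps: GGGG000GDVGDV → GGGGGG000GDVGDVGDV → (answer).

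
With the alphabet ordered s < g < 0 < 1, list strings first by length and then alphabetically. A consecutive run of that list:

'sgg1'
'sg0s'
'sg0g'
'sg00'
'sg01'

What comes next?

Find the rightmost character of sg01 below 1, bump it to the next letter, and reset everything to its right to s.

sg1s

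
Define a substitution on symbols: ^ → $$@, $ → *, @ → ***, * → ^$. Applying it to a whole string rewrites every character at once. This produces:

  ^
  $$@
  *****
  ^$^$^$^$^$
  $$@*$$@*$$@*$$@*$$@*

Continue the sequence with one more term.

*****^$*****^$*****^$*****^$*****^$

Replace each of the 20 characters of $$@*$$@*$$@*$$@*$$@* in place — * * *** ^$ * * *** ^$ * * *** ^$ * * *** ^$ * * *** ^$ — and concatenate.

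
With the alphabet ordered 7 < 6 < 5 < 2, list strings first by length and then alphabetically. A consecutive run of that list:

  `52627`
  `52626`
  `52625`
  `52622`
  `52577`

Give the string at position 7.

52575

Continuing the enumeration 2 steps past 52577: 52577 → 52576 → (answer).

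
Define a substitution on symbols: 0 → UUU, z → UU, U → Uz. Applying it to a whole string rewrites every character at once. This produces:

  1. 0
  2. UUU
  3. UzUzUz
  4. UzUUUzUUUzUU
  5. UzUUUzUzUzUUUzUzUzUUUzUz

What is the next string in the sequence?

UzUUUzUzUzUUUzUUUzUUUzUzUzUUUzUUUzUUUzUzUzUUUzUU

Applying the rule to each of the 24 symbols of UzUUUzUzUzUUUzUzUzUUUzUz gives the pieces Uz UU Uz Uz Uz UU Uz UU Uz UU Uz Uz Uz UU Uz UU Uz UU Uz Uz Uz UU Uz UU, which concatenate to the answer.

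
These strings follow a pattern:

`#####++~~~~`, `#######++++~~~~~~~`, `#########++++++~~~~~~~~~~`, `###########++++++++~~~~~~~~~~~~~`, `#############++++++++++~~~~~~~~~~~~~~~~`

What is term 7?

#################++++++++++++++~~~~~~~~~~~~~~~~~~~~~~

Term n consists of 2n+3 #'s, followed by 2n +'s, followed by 3n+1 ~'s (n = 1, 2, …).
Setting n = 7 gives 17, 14, 22 characters in each block.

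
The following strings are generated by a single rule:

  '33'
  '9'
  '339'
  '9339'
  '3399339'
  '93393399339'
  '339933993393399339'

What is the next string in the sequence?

From term 3 onward, concatenate the second-to-last term with the last: 33·9 = 339, 9·339 = 9339, …
The next term joins 93393399339 and 339933993393399339.

93393399339339933993393399339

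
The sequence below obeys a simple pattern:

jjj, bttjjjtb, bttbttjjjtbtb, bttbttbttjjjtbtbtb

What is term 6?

Each term wraps the previous one in btt on the left and tb on the right.
From bttbttbttjjjtbtbtb, 2 further steps: bttbttbttjjjtbtbtb → bttbttbttbttjjjtbtbtbtb → (answer).

bttbttbttbttbttjjjtbtbtbtbtb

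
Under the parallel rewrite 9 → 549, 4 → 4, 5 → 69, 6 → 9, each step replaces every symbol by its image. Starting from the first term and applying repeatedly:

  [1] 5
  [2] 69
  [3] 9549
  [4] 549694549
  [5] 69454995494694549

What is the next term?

Applying the rule to each of the 17 symbols of 69454995494694549 gives the pieces 9 549 4 69 4 549 549 69 4 549 4 9 549 4 69 4 549, which concatenate to the answer.

95494694549549694549495494694549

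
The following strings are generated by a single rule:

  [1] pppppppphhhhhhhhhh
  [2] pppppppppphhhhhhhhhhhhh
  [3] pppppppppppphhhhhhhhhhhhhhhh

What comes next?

The n-th term is 2n+2 p's then 3n+1 h's, where the shown terms are n = 3, 4, 5.
For the next term, n = 6, so the run lengths are 14, 19.

pppppppppppppphhhhhhhhhhhhhhhhhhh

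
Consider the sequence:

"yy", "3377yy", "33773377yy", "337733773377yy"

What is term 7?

Every step adds 3377 at the front: s(k+1) = 3377·s(k).
From 337733773377yy, 3 further steps: 337733773377yy → 3377337733773377yy → 33773377337733773377yy → (answer).

337733773377337733773377yy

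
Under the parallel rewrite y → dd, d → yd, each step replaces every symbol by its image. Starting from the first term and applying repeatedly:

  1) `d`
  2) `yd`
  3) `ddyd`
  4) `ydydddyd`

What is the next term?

ddydddydydydddyd

Expanding ydydddyd: y→dd, d→yd, y→dd, d→yd, d→yd, d→yd, y→dd, d→yd. Concatenated: dd yd dd yd yd yd dd yd.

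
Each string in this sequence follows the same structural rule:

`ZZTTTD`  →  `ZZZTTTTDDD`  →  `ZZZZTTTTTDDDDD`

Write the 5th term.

Term n consists of n+1 Z's, followed by n+2 T's, followed by 2n-1 D's (n = 1, 2, …).
At n = 5 the blocks have lengths 6, 7, 9.

ZZZZZZTTTTTTTDDDDDDDDD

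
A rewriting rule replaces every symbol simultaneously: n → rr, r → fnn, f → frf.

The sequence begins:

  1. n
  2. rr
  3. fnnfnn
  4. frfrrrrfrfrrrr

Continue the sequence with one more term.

frffnnfrffnnfnnfnnfnnfrffnnfrffnnfnnfnnfnn

Replace each of the 14 characters of frfrrrrfrfrrrr in place — frf fnn frf fnn fnn fnn fnn frf fnn frf fnn fnn fnn fnn — and concatenate.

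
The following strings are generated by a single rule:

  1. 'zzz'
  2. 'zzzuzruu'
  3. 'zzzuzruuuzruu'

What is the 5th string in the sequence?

Every step adds uzruu to the end: s(k+1) = s(k)·uzruu.
From zzzuzruuuzruu, 2 further steps: zzzuzruuuzruu → zzzuzruuuzruuuzruu → (answer).

zzzuzruuuzruuuzruuuzruu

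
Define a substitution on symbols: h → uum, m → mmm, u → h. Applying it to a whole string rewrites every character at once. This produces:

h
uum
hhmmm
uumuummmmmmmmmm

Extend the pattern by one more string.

Rewriting the 15 symbols of uumuummmmmmmmmm one by one yields h h mmm h h mmm mmm mmm mmm mmm mmm mmm mmm mmm mmm; concatenated:

hhmmmhhmmmmmmmmmmmmmmmmmmmmmmmmmmmmmm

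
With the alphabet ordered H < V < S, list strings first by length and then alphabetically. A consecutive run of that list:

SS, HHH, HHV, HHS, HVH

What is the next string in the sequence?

HVV

The successor of HVH increments the rightmost position that isn't already S and resets every position after it to H.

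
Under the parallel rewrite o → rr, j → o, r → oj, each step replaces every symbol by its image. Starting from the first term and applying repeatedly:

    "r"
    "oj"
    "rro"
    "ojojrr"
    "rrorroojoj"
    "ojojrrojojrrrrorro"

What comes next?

Applying the rule to each of the 18 symbols of ojojrrojojrrrrorro gives the pieces rr o rr o oj oj rr o rr o oj oj oj oj rr oj oj rr, which concatenate to the answer.

rrorroojojrrorroojojojojrrojojrr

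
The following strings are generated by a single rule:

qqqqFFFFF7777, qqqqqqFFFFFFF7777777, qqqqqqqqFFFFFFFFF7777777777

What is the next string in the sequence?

Term n consists of 2n q's, followed by 2n+1 F's, followed by 3n-2 7's, where the shown terms are n = 2, 3, 4.
Setting n = 5 gives 10, 11, 13 characters in each block.

qqqqqqqqqqFFFFFFFFFFF7777777777777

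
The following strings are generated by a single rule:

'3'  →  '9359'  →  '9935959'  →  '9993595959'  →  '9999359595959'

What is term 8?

9999999359595959595959

Each term wraps the previous one in 9 on the left and 59 on the right.
From 9999359595959, 3 further steps: 9999359595959 → 9999935959595959 → 9999993595959595959 → (answer).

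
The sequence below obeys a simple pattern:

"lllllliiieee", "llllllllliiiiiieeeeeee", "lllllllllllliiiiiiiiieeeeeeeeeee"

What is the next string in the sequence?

Term n consists of 3n+3 l's, followed by 3n i's, followed by 4n-1 e's (n = 1, 2, …).
At n = 4 the blocks have lengths 15, 12, 15.

llllllllllllllliiiiiiiiiiiieeeeeeeeeeeeeee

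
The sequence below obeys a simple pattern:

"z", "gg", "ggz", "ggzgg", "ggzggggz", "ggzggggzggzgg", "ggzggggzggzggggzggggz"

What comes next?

ggzggggzggzggggzggggzggzggggzggzgg

Each term (from the third on) is the previous term followed by the one before it: term 3 = gg·z = ggz.
The next term joins ggzggggzggzggggzggggz and ggzggggzggzgg.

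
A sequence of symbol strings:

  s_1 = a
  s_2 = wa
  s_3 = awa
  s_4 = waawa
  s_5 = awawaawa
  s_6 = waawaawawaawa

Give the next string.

awawaawawaawaawawaawa

This is a Fibonacci-style word recurrence s(k) = s(k−2)·s(k−1): e.g. a·wa = awa.
The next term joins awawaawa and waawaawawaawa.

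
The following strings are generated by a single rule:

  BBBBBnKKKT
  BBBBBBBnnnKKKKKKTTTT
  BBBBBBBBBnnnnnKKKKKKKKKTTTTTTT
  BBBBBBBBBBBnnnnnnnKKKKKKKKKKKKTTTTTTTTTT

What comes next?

BBBBBBBBBBBBBnnnnnnnnnKKKKKKKKKKKKKKKTTTTTTTTTTTTT

Term n consists of 2n+3 B's, followed by 2n-1 n's, followed by 3n K's, followed by 3n-2 T's (n = 1, 2, …).
For the next term, n = 5, so the run lengths are 13, 9, 15, 13.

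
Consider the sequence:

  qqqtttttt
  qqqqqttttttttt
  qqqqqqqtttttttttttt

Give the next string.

qqqqqqqqqttttttttttttttt

Reading off run lengths: q runs 3, 5, 7; t runs 6, 9, 12 — each is linear in n, where the shown terms are n = 2, 3, 4.
For the next term, n = 5, so the run lengths are 9, 15.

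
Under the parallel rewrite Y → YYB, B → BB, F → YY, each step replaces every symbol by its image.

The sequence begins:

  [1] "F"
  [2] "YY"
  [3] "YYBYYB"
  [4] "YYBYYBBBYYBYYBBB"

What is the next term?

Rewriting the 16 symbols of YYBYYBBBYYBYYBBB one by one yields YYB YYB BB YYB YYB BB BB BB YYB YYB BB YYB YYB BB BB BB; concatenated:

YYBYYBBBYYBYYBBBBBBBYYBYYBBBYYBYYBBBBBBB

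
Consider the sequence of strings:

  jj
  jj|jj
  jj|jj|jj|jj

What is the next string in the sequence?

jj|jj|jj|jj|jj|jj|jj|jj

s(k+1) = s(k)·|·s(k) — each term doubles the last with '|' between the halves.
One more doubling of jj|jj|jj|jj gives the answer.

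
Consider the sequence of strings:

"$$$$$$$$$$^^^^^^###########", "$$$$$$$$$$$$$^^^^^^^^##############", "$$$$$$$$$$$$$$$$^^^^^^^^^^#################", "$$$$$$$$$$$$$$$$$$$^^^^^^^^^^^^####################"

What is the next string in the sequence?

$$$$$$$$$$$$$$$$$$$$$$^^^^^^^^^^^^^^#######################

Each string has the form $^{3n+1} ^^{2n} #^{3n+2}, where the shown terms are n = 3, 4, 5, 6.
Setting n = 7 gives 22, 14, 23 characters in each block.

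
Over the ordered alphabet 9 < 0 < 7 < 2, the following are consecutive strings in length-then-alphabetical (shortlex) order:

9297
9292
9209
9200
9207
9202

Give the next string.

9279

Find the rightmost character of 9202 below 2, bump it to the next letter, and reset everything to its right to 9.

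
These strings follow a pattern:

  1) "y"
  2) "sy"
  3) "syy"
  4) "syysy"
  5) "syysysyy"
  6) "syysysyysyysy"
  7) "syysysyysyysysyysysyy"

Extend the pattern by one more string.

Each term (from the third on) is the previous term followed by the one before it: term 3 = sy·y = syy.
Continuing: syysysyysyysysyysysyy · syysysyysyysy gives term 8.

syysysyysyysysyysysyysyysysyysyysy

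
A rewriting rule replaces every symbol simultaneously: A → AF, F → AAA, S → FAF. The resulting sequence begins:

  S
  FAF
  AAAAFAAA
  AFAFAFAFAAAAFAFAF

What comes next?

Applying the rule to each of the 17 symbols of AFAFAFAFAAAAFAFAF gives the pieces AF AAA AF AAA AF AAA AF AAA AF AF AF AF AAA AF AAA AF AAA, which concatenate to the answer.

AFAAAAFAAAAFAAAAFAAAAFAFAFAFAAAAFAAAAFAAA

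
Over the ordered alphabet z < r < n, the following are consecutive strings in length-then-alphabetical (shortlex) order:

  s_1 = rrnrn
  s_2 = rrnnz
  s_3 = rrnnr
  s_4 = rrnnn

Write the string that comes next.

rnzzz

Treat rrnnn as a base-3 numeral over the given alphabet and add one, carrying through any trailing n's.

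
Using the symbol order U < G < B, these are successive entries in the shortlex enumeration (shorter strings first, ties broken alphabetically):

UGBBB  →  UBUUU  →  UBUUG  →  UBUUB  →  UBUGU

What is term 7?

Advancing 2 positions from UBUGU through UBUGU → UBUGG reaches term 7.

UBUGB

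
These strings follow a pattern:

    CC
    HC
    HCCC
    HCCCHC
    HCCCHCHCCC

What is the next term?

HCCCHCHCCCHCCCHC

From term 3 onward, concatenate the last term with the second-to-last: HC·CC = HCCC, HCCC·HC = HCCCHC, …
Continuing: HCCCHCHCCC · HCCCHC gives term 6.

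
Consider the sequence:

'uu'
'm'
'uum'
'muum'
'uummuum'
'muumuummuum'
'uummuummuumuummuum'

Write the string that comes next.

From term 3 onward, concatenate the second-to-last term with the last: uu·m = uum, m·uum = muum, …
Continuing: muumuummuum · uummuummuumuummuum gives term 8.

muumuummuumuummuummuumuummuum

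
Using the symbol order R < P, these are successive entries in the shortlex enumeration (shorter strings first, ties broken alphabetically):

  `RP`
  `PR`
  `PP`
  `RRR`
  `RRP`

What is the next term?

The successor of RRP increments the rightmost position that isn't already P and resets every position after it to R.

RPR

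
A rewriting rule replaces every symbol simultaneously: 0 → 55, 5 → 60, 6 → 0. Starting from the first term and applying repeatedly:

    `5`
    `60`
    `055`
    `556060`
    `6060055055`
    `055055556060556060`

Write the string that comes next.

Rewriting the 18 symbols of 055055556060556060 one by one yields 55 60 60 55 60 60 60 60 0 55 0 55 60 60 0 55 0 55; concatenated:

55606055606060600550556060055055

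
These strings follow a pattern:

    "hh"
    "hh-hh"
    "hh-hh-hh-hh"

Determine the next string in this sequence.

Each string is two copies of the previous one joined by '-'.
So the next term is two copies of hh-hh-hh-hh with '-' between the halves.

hh-hh-hh-hh-hh-hh-hh-hh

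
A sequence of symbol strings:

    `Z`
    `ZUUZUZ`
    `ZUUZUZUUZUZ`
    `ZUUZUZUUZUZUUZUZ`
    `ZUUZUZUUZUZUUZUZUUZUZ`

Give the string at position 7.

Every step adds ZUUZU at the front: s(k+1) = ZUUZU·s(k).
From ZUUZUZUUZUZUUZUZUUZUZ, 2 further steps: ZUUZUZUUZUZUUZUZUUZUZ → ZUUZUZUUZUZUUZUZUUZUZUUZUZ → (answer).

ZUUZUZUUZUZUUZUZUUZUZUUZUZUUZUZ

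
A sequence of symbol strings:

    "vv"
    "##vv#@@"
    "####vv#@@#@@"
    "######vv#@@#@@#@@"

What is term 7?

Each term wraps the previous one in ## on the left and #@@ on the right.
From ######vv#@@#@@#@@, 3 further steps: ######vv#@@#@@#@@ → ########vv#@@#@@#@@#@@ → ##########vv#@@#@@#@@#@@#@@ → (answer).

############vv#@@#@@#@@#@@#@@#@@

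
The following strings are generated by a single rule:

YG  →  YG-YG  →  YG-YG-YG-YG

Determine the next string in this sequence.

YG-YG-YG-YG-YG-YG-YG-YG

s(k+1) = s(k)·-·s(k) — each term doubles the last with '-' between the halves.
One more doubling of YG-YG-YG-YG gives the answer.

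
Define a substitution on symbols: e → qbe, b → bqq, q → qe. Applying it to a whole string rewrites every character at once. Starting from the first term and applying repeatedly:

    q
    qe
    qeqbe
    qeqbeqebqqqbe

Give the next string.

qeqbeqebqqqbeqeqbebqqqeqeqebqqqbe

φ(qeqbeqebqqqbe) expands symbol-by-symbol to qe qbe qe bqq qbe qe qbe bqq qe qe qe bqq qbe; joining the 13 pieces gives the next term.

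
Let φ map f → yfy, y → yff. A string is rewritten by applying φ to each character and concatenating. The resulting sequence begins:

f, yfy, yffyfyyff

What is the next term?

yffyfyyfyyffyfyyffyffyfyyfy

Rewriting each symbol of yffyfyyff: y→yff, f→yfy, f→yfy, y→yff, f→yfy, y→yff, y→yff, f→yfy, f→yfy, which concatenates to yff yfy yfy yff yfy yff yff yfy yfy.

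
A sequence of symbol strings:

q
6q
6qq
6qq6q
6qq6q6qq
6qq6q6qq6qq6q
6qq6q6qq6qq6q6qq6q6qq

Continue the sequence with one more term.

6qq6q6qq6qq6q6qq6q6qq6qq6q6qq6qq6q

Each term (from the third on) is the previous term followed by the one before it: term 3 = 6q·q = 6qq.
So term 8 is 6qq6q6qq6qq6q6qq6q6qq·6qq6q6qq6qq6q.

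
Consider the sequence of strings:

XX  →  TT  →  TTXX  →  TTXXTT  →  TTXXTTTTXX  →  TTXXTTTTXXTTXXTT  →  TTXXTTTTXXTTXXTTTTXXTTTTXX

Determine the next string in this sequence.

This is a Fibonacci-style word recurrence s(k) = s(k−1)·s(k−2): e.g. TT·XX = TTXX.
Continuing: TTXXTTTTXXTTXXTTTTXXTTTTXX · TTXXTTTTXXTTXXTT gives term 8.

TTXXTTTTXXTTXXTTTTXXTTTTXXTTXXTTTTXXTTXXTT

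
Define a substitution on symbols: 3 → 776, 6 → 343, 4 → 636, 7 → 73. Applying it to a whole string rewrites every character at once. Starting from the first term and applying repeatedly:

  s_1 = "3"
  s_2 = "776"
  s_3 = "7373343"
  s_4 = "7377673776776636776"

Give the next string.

73776737334373776737334373733433437763437373343

φ(7377673776776636776) expands symbol-by-symbol to 73 776 73 73 343 73 776 73 73 343 73 73 343 343 776 343 73 73 343; joining the 19 pieces gives the next term.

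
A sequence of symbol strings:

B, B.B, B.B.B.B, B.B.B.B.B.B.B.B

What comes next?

Each string is two copies of the previous one joined by '.'.
So the next term is two copies of B.B.B.B.B.B.B.B with '.' between the halves.

B.B.B.B.B.B.B.B.B.B.B.B.B.B.B.B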